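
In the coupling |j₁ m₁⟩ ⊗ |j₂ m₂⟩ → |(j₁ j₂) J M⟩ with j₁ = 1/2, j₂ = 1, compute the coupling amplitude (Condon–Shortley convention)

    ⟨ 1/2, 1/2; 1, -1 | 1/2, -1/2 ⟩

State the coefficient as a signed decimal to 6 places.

√[2·1!0!1!/3! · 1!0!0!2!0!1!] = √(2/3)
  +(−1)^0/∏(0,1,0,0,0,1)! = 1  (running 1)
⟨..|..⟩ = √(2/3)·(1) = +0.816497

+√(2/3) = +0.816497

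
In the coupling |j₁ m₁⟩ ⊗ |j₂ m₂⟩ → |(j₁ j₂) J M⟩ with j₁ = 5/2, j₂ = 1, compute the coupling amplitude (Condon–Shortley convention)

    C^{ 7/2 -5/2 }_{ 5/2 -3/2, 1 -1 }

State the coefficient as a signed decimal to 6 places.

+0.845154

√[8·0!5!2!/8! · 1!4!0!2!1!6!] = √(11520/7)
  +(−1)^0/∏(0,0,4,0,1,2)! = 1/48  (running 1/48)
⟨..|..⟩ = √(11520/7)·(1/48) = +0.845154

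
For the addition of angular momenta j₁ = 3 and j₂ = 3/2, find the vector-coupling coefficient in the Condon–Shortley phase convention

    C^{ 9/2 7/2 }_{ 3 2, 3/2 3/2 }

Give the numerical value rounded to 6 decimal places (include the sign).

+0.816497  (= +√(2/3))

√[10·0!6!3!/10! · 5!1!3!0!8!1!] = √(345600)
  +(−1)^0/∏(0,0,1,3,5,0)! = 1/720  (running 1/720)
⟨..|..⟩ = √(345600)·(1/720) = +0.816497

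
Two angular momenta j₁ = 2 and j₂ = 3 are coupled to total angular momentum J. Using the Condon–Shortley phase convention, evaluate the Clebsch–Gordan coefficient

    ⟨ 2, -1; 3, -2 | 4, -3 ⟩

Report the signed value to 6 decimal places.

+0.223607  (= +√(1/20))

√[9·1!3!5!/10! · 1!3!1!5!1!7!] = √(6480)
  +(−1)^0/∏(0,1,3,1,0,4)! = 1/144  (running 1/144)
  +(−1)^1/∏(1,0,2,0,1,5)! = -1/240  (running 1/360)
⟨..|..⟩ = √(6480)·(1/360) = +0.223607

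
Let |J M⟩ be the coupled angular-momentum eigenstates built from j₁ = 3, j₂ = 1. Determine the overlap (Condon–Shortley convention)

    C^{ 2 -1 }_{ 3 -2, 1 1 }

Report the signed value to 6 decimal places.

+0.690066

j₁+j₂−J=2  J+j₁−j₂=4  J−j₁+j₂=0  j₁+j₂+J+1=7
(j₁±m₁, j₂±m₂, J±M) = (1,5,2,0,1,3)
P² = 480/7
sum k=2..2:
  [2] +1/12 = 1/12
S = 1/12
C² = P²·S² = 10/21 ; C = +0.690066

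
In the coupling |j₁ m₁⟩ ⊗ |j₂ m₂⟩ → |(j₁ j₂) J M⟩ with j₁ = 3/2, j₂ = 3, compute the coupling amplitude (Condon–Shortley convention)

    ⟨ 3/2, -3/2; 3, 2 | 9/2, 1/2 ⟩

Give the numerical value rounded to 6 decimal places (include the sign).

+√(1/21) ≈ +0.218218

j₁+j₂−J=0  J+j₁−j₂=3  J−j₁+j₂=6  j₁+j₂+J+1=10
(j₁±m₁, j₂±m₂, J±M) = (0,3,5,1,5,4)
P² = 172800/7
sum k=0..0:
  [0] +1/720 = 1/720
S = 1/720
C² = P²·S² = 1/21 ; C = +0.218218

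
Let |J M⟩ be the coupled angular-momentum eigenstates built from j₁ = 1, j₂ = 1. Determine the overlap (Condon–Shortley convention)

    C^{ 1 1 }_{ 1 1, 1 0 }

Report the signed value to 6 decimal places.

j₁+j₂−J=1  J+j₁−j₂=1  J−j₁+j₂=1  j₁+j₂+J+1=4
(j₁±m₁, j₂±m₂, J±M) = (2,0,1,1,2,0)
P² = 1/2
sum k=0..0:
  [0] +1/1 = 1
S = 1
C² = P²·S² = 1/2 ; C = +0.707107

+0.707107  (= +√(1/2))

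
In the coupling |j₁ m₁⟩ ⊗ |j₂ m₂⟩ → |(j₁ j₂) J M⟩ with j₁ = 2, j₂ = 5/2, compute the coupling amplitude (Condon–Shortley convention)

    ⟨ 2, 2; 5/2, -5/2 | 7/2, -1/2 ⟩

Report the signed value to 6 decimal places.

+√(4/63) ≈ +0.251976

triangle: 1!×3!×4!/9! = 144/362880
(j±m)!: 4!×0!×0!×5!×3!×4! = 414720
prefactor² = (2J+1)×Δ×N² = 9216/7
  k=0: +1/(0!×1!×0!×0!×3!×4!) = 1/144
Σ = 1/144  ⇒  CG² = 9216/7×1/144² = 4/63
CG = +√(4/63) = +0.251976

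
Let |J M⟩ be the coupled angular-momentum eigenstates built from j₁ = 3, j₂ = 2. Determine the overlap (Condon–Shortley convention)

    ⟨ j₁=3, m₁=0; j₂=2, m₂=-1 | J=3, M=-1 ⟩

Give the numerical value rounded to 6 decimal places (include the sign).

-0.182574  (= −√(1/30))

√[7·2!4!2!/9! · 3!3!1!3!2!4!] = √(96/5)
  +(−1)^0/∏(0,2,3,1,1,1)! = 1/12  (running 1/12)
  +(−1)^1/∏(1,1,2,0,2,2)! = -1/8  (running -1/24)
⟨..|..⟩ = √(96/5)·(-1/24) = -0.182574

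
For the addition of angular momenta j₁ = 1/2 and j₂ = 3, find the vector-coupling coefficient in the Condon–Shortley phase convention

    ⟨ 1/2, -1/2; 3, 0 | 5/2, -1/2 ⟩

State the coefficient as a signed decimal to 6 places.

−√(3/7) ≈ -0.654654

j₁+j₂−J=1  J+j₁−j₂=0  J−j₁+j₂=5  j₁+j₂+J+1=7
(j₁±m₁, j₂±m₂, J±M) = (0,1,3,3,2,3)
P² = 432/7
sum k=1..1:
  [1] −1/12 = -1/12
S = -1/12
C² = P²·S² = 3/7 ; C = -0.654654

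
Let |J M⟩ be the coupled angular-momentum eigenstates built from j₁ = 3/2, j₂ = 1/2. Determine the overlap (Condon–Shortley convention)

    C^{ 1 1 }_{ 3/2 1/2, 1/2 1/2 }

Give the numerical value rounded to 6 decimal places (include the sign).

-0.500000

triangle: 1!·2!·0!/4! = 2/24
(j±m)!: 2!·1!·1!·0!·2!·0! = 4
prefactor² = (2J+1)·Δ·N² = 1
  k=1: −1/(1!·0!·0!·0!·2!·0!) = -1/2
Σ = -1/2  ⇒  CG² = 1·(-1/2)² = 1/4
CG = −√(1/4) = -0.500000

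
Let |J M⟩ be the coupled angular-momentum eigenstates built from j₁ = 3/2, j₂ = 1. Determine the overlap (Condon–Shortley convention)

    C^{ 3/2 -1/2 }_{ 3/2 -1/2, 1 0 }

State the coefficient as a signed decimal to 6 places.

j₁+j₂−J=1  J+j₁−j₂=2  J−j₁+j₂=1  j₁+j₂+J+1=5
(j₁±m₁, j₂±m₂, J±M) = (1,2,1,1,1,2)
P² = 4/15
sum k=0..1:
  [0] +1/2 = 1/2
  [1] −1/1 = -1
S = -1/2
C² = P²·S² = 1/15 ; C = -0.258199

−√(1/15) ≈ -0.258199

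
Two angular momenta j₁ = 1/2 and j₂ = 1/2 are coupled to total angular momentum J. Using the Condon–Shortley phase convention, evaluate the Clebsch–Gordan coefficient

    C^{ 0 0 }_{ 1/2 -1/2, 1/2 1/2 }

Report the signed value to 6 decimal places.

−√(1/2) ≈ -0.707107

j₁+j₂−J=1  J+j₁−j₂=0  J−j₁+j₂=0  j₁+j₂+J+1=2
(j₁±m₁, j₂±m₂, J±M) = (0,1,1,0,0,0)
P² = 1/2
sum k=1..1:
  [1] −1/1 = -1
S = -1
C² = P²·S² = 1/2 ; C = -0.707107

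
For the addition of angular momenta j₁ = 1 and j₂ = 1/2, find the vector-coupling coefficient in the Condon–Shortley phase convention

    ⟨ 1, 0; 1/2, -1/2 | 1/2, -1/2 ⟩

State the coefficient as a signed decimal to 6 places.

+√(1/3) ≈ +0.577350

√[2·1!1!0!/3! · 1!1!0!1!0!1!] = √(1/3)
  +(−1)^0/∏(0,1,1,0,0,0)! = 1  (running 1)
⟨..|..⟩ = √(1/3)·(1) = +0.577350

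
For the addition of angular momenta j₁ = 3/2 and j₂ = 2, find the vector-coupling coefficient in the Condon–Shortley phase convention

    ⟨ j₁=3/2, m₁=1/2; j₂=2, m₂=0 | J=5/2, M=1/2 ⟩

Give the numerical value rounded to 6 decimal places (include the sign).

j₁+j₂−J=1  J+j₁−j₂=2  J−j₁+j₂=3  j₁+j₂+J+1=7
(j₁±m₁, j₂±m₂, J±M) = (2,1,2,2,3,2)
P² = 48/35
sum k=0..1:
  [0] +1/2 = 1/2
  [1] −1/4 = -1/4
S = 1/4
C² = P²·S² = 3/35 ; C = +0.292770

+√(3/35) ≈ +0.292770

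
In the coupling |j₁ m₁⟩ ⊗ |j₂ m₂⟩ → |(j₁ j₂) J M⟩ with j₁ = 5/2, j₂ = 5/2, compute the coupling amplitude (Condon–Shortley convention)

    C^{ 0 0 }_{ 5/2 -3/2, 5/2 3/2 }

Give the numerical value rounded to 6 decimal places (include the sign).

+√(1/6) ≈ +0.408248

j₁+j₂−J=5  J+j₁−j₂=0  J−j₁+j₂=0  j₁+j₂+J+1=6
(j₁±m₁, j₂±m₂, J±M) = (1,4,4,1,0,0)
P² = 96
sum k=4..4:
  [4] +1/24 = 1/24
S = 1/24
C² = P²·S² = 1/6 ; C = +0.408248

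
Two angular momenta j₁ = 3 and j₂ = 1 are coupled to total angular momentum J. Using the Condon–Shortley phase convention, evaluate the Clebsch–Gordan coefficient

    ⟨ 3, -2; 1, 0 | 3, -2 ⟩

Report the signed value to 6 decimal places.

j₁+j₂−J=1  J+j₁−j₂=5  J−j₁+j₂=1  j₁+j₂+J+1=8
(j₁±m₁, j₂±m₂, J±M) = (1,5,1,1,1,5)
P² = 300
sum k=0..1:
  [0] +1/120 = 1/120
  [1] −1/24 = -1/24
S = -1/30
C² = P²·S² = 1/3 ; C = -0.577350

−√(1/3) = -0.577350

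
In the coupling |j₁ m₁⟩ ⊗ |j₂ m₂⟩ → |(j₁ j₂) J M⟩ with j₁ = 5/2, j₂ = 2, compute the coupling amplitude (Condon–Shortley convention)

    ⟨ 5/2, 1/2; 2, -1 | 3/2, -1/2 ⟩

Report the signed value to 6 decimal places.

−√(5/21) ≈ -0.487950

√[4·3!2!1!/7! · 3!2!1!3!1!2!] = √(48/35)
  +(−1)^0/∏(0,3,2,1,0,0)! = 1/12  (running 1/12)
  +(−1)^1/∏(1,2,1,0,1,1)! = -1/2  (running -5/12)
⟨..|..⟩ = √(48/35)·(-5/12) = -0.487950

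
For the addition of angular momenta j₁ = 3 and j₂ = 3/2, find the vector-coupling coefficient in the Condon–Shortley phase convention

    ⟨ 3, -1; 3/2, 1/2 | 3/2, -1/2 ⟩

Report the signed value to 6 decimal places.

j₁+j₂−J=3  J+j₁−j₂=3  J−j₁+j₂=0  j₁+j₂+J+1=7
(j₁±m₁, j₂±m₂, J±M) = (2,4,2,1,1,2)
P² = 192/35
sum k=2..2:
  [2] +1/4 = 1/4
S = 1/4
C² = P²·S² = 12/35 ; C = +0.585540

+√(12/35) ≈ +0.585540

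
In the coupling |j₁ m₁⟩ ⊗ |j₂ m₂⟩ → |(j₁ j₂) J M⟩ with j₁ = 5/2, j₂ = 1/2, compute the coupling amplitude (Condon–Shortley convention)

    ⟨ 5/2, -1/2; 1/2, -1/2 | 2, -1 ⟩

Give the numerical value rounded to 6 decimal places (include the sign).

+√(1/3) = +0.577350

√[5·1!4!0!/6! · 2!3!0!1!1!3!] = √(12)
  +(−1)^0/∏(0,1,3,0,1,0)! = 1/6  (running 1/6)
⟨..|..⟩ = √(12)·(1/6) = +0.577350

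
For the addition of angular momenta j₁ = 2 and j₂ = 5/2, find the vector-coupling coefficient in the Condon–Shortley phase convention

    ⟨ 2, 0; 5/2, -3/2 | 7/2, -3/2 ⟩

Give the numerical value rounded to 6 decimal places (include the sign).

+0.534522  (= +√(2/7))

j₁+j₂−J=1  J+j₁−j₂=3  J−j₁+j₂=4  j₁+j₂+J+1=9
(j₁±m₁, j₂±m₂, J±M) = (2,2,1,4,2,5)
P² = 512/7
sum k=0..1:
  [0] +1/12 = 1/12
  [1] −1/48 = -1/48
S = 1/16
C² = P²·S² = 2/7 ; C = +0.534522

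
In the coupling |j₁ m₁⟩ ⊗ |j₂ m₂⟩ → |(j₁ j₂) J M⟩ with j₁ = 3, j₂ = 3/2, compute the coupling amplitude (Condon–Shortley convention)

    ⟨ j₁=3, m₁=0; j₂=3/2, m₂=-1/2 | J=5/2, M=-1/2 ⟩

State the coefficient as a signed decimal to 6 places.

-0.414039  (= −√(6/35))

j₁+j₂−J=2  J+j₁−j₂=4  J−j₁+j₂=1  j₁+j₂+J+1=8
(j₁±m₁, j₂±m₂, J±M) = (3,3,1,2,2,3)
P² = 216/35
sum k=0..1:
  [0] +1/12 = 1/12
  [1] −1/4 = -1/4
S = -1/6
C² = P²·S² = 6/35 ; C = -0.414039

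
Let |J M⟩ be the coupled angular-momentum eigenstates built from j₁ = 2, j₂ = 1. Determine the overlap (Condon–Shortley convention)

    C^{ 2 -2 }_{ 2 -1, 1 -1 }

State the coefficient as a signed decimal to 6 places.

triangle: 1!×3!×1!/6! = 6/720
(j±m)!: 1!×3!×0!×2!×0!×4! = 288
prefactor² = (2J+1)×Δ×N² = 12
  k=0: +1/(0!×1!×3!×0!×0!×1!) = 1/6
Σ = 1/6  ⇒  CG² = 12×1/6² = 1/3
CG = +√(1/3) = +0.577350

+√(1/3) = +0.577350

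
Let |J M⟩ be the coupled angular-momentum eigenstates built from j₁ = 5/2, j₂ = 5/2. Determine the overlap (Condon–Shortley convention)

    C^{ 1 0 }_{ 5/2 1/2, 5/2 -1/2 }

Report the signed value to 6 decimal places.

+√(1/70) ≈ +0.119523

triangle: 4!*1!*1!/7! = 24/5040
(j±m)!: 3!*2!*2!*3!*1!*1! = 144
prefactor² = (2J+1)*Δ*N² = 72/35
  k=1: −1/(1!*3!*1!*1!*0!*0!) = -1/6
  k=2: +1/(2!*2!*0!*0!*1!*1!) = 1/4
Σ = 1/12  ⇒  CG² = 72/35*1/12² = 1/70
CG = +√(1/70) = +0.119523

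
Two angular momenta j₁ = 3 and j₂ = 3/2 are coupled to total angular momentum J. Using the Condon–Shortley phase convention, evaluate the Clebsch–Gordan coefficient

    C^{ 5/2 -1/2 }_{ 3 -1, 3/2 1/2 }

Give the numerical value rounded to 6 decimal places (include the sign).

triangle: 2!*4!*1!/8! = 48/40320
(j±m)!: 2!*4!*2!*1!*2!*3! = 1152
prefactor² = (2J+1)*Δ*N² = 288/35
  k=1: −1/(1!*1!*3!*1!*1!*0!) = -1/6
  k=2: +1/(2!*0!*2!*0!*2!*1!) = 1/8
Σ = -1/24  ⇒  CG² = 288/35*(-1/24)² = 1/70
CG = −√(1/70) = -0.119523

−√(1/70) ≈ -0.119523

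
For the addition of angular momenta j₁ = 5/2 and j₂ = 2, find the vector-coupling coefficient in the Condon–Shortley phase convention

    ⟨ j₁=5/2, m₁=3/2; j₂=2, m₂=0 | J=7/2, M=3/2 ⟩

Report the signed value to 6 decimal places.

+0.534522

√[8·1!4!3!/9! · 4!1!2!2!5!2!] = √(512/7)
  +(−1)^0/∏(0,1,1,2,3,1)! = 1/12  (running 1/12)
  +(−1)^1/∏(1,0,0,1,4,2)! = -1/48  (running 1/16)
⟨..|..⟩ = √(512/7)·(1/16) = +0.534522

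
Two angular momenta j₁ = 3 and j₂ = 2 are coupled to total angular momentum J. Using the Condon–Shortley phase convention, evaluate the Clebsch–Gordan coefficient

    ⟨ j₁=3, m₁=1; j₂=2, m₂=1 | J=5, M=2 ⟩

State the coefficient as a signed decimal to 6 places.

+√(1/2) = +0.707107

j₁+j₂−J=0  J+j₁−j₂=6  J−j₁+j₂=4  j₁+j₂+J+1=11
(j₁±m₁, j₂±m₂, J±M) = (4,2,3,1,7,3)
P² = 41472
sum k=0..0:
  [0] +1/288 = 1/288
S = 1/288
C² = P²·S² = 1/2 ; C = +0.707107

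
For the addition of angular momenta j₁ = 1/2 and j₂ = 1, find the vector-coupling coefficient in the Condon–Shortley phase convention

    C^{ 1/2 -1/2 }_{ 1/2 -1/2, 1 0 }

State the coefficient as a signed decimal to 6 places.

j₁+j₂−J=1  J+j₁−j₂=0  J−j₁+j₂=1  j₁+j₂+J+1=3
(j₁±m₁, j₂±m₂, J±M) = (0,1,1,1,0,1)
P² = 1/3
sum k=1..1:
  [1] −1/1 = -1
S = -1
C² = P²·S² = 1/3 ; C = -0.577350

−√(1/3) = -0.577350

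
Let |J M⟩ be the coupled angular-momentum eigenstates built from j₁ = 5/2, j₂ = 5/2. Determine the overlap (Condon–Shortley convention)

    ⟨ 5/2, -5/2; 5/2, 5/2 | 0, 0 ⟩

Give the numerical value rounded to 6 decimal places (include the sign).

-0.408248

triangle: 5!*0!*0!/6! = 120/720
(j±m)!: 0!*5!*5!*0!*0!*0! = 14400
prefactor² = (2J+1)*Δ*N² = 2400
  k=5: −1/(5!*0!*0!*0!*0!*0!) = -1/120
Σ = -1/120  ⇒  CG² = 2400*(-1/120)² = 1/6
CG = −√(1/6) = -0.408248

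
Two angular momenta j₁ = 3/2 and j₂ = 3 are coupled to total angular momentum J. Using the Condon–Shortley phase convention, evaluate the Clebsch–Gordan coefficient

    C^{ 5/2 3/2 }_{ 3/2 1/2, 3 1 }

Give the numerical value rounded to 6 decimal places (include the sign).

-0.591608  (= −√(7/20))

j₁+j₂−J=2  J+j₁−j₂=1  J−j₁+j₂=4  j₁+j₂+J+1=8
(j₁±m₁, j₂±m₂, J±M) = (2,1,4,2,4,1)
P² = 576/35
sum k=0..1:
  [0] +1/48 = 1/48
  [1] −1/6 = -1/6
S = -7/48
C² = P²·S² = 7/20 ; C = -0.591608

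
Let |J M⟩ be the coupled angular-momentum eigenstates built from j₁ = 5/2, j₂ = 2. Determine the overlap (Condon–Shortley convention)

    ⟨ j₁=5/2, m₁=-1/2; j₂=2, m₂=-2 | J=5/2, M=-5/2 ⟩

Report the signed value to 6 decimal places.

+√(3/14) = +0.462910

√[6·2!3!2!/8! · 2!3!0!4!0!5!] = √(864/7)
  +(−1)^0/∏(0,2,3,0,0,2)! = 1/24  (running 1/24)
⟨..|..⟩ = √(864/7)·(1/24) = +0.462910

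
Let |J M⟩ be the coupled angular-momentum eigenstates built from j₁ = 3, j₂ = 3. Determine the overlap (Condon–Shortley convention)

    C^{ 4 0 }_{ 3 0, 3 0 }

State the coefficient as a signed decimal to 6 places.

j₁+j₂−J=2  J+j₁−j₂=4  J−j₁+j₂=4  j₁+j₂+J+1=11
(j₁±m₁, j₂±m₂, J±M) = (3,3,3,3,4,4)
P² = 373248/1925
sum k=0..2:
  [0] +1/72 = 1/72
  [1] −1/16 = -1/16
  [2] +1/72 = 1/72
S = -5/144
C² = P²·S² = 18/77 ; C = -0.483494

-0.483494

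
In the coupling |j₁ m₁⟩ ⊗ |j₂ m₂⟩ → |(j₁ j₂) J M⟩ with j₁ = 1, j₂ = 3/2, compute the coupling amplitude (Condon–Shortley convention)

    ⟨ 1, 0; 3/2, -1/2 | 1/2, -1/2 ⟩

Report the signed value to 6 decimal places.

triangle: 2!·0!·1!/4! = 2/24
(j±m)!: 1!·1!·1!·2!·0!·1! = 2
prefactor² = (2J+1)·Δ·N² = 1/3
  k=1: −1/(1!·1!·0!·0!·0!·1!) = -1
Σ = -1  ⇒  CG² = 1/3·(-1)² = 1/3
CG = −√(1/3) = -0.577350

-0.577350  (= −√(1/3))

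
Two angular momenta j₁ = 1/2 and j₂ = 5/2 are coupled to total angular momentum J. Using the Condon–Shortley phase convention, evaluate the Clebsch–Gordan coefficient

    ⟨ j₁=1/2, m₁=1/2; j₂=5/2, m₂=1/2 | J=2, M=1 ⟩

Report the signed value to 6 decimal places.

+√(1/3) ≈ +0.577350

√[5·1!0!4!/6! · 1!0!3!2!3!1!] = √(12)
  +(−1)^0/∏(0,1,0,3,0,1)! = 1/6  (running 1/6)
⟨..|..⟩ = √(12)·(1/6) = +0.577350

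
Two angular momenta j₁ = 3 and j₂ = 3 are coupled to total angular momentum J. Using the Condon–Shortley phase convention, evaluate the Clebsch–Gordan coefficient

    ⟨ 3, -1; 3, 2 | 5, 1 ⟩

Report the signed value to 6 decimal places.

−√(9/28) = -0.566947

√[11·1!5!5!/12! · 2!4!5!1!6!4!] = √(230400/7)
  +(−1)^0/∏(0,1,4,5,1,0)! = 1/2880  (running 1/2880)
  +(−1)^1/∏(1,0,3,4,2,1)! = -1/288  (running -1/320)
⟨..|..⟩ = √(230400/7)·(-1/320) = -0.566947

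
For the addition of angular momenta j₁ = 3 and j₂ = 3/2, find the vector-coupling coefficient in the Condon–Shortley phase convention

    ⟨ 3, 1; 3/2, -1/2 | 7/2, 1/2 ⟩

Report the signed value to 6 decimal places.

√[8·1!5!2!/9! · 4!2!1!2!4!3!] = √(512/7)
  +(−1)^0/∏(0,1,2,1,3,1)! = 1/12  (running 1/12)
  +(−1)^1/∏(1,0,1,0,4,2)! = -1/48  (running 1/16)
⟨..|..⟩ = √(512/7)·(1/16) = +0.534522

+√(2/7) ≈ +0.534522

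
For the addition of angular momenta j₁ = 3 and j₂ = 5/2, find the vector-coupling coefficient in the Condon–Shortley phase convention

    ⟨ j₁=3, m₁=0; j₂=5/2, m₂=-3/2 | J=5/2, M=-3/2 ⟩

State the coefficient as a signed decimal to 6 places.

j₁+j₂−J=3  J+j₁−j₂=3  J−j₁+j₂=2  j₁+j₂+J+1=9
(j₁±m₁, j₂±m₂, J±M) = (3,3,1,4,1,4)
P² = 864/35
sum k=0..1:
  [0] +1/36 = 1/36
  [1] −1/8 = -1/8
S = -7/72
C² = P²·S² = 7/30 ; C = -0.483046

−√(7/30) = -0.483046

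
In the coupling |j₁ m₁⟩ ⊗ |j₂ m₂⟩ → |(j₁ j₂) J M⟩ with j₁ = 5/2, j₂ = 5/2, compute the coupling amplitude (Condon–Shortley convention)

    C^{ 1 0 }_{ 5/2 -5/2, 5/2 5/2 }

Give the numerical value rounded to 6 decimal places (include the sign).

√[3·4!1!1!/7! · 0!5!5!0!1!1!] = √(1440/7)
  +(−1)^4/∏(4,0,1,1,0,0)! = 1/24  (running 1/24)
⟨..|..⟩ = √(1440/7)·(1/24) = +0.597614

+√(5/14) ≈ +0.597614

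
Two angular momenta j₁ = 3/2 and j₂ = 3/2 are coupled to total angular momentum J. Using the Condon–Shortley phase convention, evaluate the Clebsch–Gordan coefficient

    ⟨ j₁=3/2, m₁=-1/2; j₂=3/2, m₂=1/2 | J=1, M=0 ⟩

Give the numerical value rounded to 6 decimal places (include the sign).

−√(1/20) = -0.223607

√[3·2!1!1!/5! · 1!2!2!1!1!1!] = √(1/5)
  +(−1)^1/∏(1,1,1,1,0,0)! = -1  (running -1)
  +(−1)^2/∏(2,0,0,0,1,1)! = 1/2  (running -1/2)
⟨..|..⟩ = √(1/5)·(-1/2) = -0.223607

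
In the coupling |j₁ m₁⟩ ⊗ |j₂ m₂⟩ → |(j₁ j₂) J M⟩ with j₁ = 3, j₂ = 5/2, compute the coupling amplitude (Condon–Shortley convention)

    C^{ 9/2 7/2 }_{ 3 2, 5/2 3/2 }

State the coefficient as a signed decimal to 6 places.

+0.100504  (= +√(1/99))

triangle: 1!×5!×4!/11! = 2880/39916800
(j±m)!: 5!×1!×4!×1!×8!×1! = 116121600
prefactor² = (2J+1)×Δ×N² = 921600/11
  k=0: +1/(0!×1!×1!×4!×4!×0!) = 1/576
  k=1: −1/(1!×0!×0!×3!×5!×1!) = -1/720
Σ = 1/2880  ⇒  CG² = 921600/11×1/2880² = 1/99
CG = +√(1/99) = +0.100504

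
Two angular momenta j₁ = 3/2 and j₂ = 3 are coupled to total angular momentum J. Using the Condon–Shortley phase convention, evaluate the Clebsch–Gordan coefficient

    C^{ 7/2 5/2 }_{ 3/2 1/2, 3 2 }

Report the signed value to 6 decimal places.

−√(1/7) ≈ -0.377964

triangle: 1!*2!*5!/9! = 240/362880
(j±m)!: 2!*1!*5!*1!*6!*1! = 172800
prefactor² = (2J+1)*Δ*N² = 6400/7
  k=0: +1/(0!*1!*1!*5!*1!*0!) = 1/120
  k=1: −1/(1!*0!*0!*4!*2!*1!) = -1/48
Σ = -1/80  ⇒  CG² = 6400/7*(-1/80)² = 1/7
CG = −√(1/7) = -0.377964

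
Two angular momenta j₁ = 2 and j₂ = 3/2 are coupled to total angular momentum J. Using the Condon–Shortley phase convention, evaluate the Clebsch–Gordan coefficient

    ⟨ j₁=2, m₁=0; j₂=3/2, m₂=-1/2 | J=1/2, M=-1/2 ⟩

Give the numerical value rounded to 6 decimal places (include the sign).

√[2·3!1!0!/5! · 2!2!1!2!0!1!] = √(4/5)
  +(−1)^1/∏(1,2,1,0,0,0)! = -1/2  (running -1/2)
⟨..|..⟩ = √(4/5)·(-1/2) = -0.447214

−√(1/5) ≈ -0.447214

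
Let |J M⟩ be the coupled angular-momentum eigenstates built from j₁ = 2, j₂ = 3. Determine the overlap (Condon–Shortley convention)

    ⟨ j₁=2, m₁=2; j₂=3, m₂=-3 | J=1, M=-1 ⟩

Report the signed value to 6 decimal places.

triangle: 4!·0!·2!/7! = 48/5040
(j±m)!: 4!·0!·0!·6!·0!·2! = 34560
prefactor² = (2J+1)·Δ·N² = 6912/7
  k=0: +1/(0!·4!·0!·0!·0!·2!) = 1/48
Σ = 1/48  ⇒  CG² = 6912/7·1/48² = 3/7
CG = +√(3/7) = +0.654654

+√(3/7) = +0.654654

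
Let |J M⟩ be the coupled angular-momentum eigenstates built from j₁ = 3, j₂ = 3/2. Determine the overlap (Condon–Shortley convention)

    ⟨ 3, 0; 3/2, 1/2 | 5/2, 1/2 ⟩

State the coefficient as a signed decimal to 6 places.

j₁+j₂−J=2  J+j₁−j₂=4  J−j₁+j₂=1  j₁+j₂+J+1=8
(j₁±m₁, j₂±m₂, J±M) = (3,3,2,1,3,2)
P² = 216/35
sum k=1..2:
  [1] −1/4 = -1/4
  [2] +1/12 = 1/12
S = -1/6
C² = P²·S² = 6/35 ; C = -0.414039

−√(6/35) ≈ -0.414039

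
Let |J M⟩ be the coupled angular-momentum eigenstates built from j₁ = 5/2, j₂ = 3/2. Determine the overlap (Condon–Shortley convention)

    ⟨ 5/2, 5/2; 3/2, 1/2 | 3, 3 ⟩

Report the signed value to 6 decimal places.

+√(5/8) ≈ +0.790569

triangle: 1!·4!·2!/8! = 48/40320
(j±m)!: 5!·0!·2!·1!·6!·0! = 172800
prefactor² = (2J+1)·Δ·N² = 1440
  k=0: +1/(0!·1!·0!·2!·4!·0!) = 1/48
Σ = 1/48  ⇒  CG² = 1440·1/48² = 5/8
CG = +√(5/8) = +0.790569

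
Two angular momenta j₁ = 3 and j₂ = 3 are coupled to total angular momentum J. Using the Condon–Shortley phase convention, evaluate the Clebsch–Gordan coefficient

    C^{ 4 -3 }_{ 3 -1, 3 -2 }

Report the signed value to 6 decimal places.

−√(1/11) = -0.301511

j₁+j₂−J=2  J+j₁−j₂=4  J−j₁+j₂=4  j₁+j₂+J+1=11
(j₁±m₁, j₂±m₂, J±M) = (2,4,1,5,1,7)
P² = 82944/11
sum k=0..1:
  [0] +1/288 = 1/288
  [1] −1/144 = -1/144
S = -1/288
C² = P²·S² = 1/11 ; C = -0.301511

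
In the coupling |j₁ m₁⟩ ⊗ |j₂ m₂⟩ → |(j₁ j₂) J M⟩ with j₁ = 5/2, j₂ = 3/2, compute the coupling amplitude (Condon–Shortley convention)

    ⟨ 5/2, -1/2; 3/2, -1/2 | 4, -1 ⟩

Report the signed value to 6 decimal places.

√[9·0!5!3!/9! · 2!3!1!2!3!5!] = √(2160/7)
  +(−1)^0/∏(0,0,3,1,2,2)! = 1/24  (running 1/24)
⟨..|..⟩ = √(2160/7)·(1/24) = +0.731925

+√(15/28) ≈ +0.731925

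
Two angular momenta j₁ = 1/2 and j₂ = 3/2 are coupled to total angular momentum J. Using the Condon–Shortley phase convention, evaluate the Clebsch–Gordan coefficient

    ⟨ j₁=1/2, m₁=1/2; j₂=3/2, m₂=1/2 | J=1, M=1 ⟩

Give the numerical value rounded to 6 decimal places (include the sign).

+√(1/4) ≈ +0.500000

j₁+j₂−J=1  J+j₁−j₂=0  J−j₁+j₂=2  j₁+j₂+J+1=4
(j₁±m₁, j₂±m₂, J±M) = (1,0,2,1,2,0)
P² = 1
sum k=0..0:
  [0] +1/2 = 1/2
S = 1/2
C² = P²·S² = 1/4 ; C = +0.500000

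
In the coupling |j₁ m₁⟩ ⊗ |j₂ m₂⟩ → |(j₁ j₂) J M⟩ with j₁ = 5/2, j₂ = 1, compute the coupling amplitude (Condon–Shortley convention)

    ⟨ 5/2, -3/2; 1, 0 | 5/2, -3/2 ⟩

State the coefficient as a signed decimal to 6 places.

-0.507093

j₁+j₂−J=1  J+j₁−j₂=4  J−j₁+j₂=1  j₁+j₂+J+1=7
(j₁±m₁, j₂±m₂, J±M) = (1,4,1,1,1,4)
P² = 576/35
sum k=0..1:
  [0] +1/24 = 1/24
  [1] −1/6 = -1/6
S = -1/8
C² = P²·S² = 9/35 ; C = -0.507093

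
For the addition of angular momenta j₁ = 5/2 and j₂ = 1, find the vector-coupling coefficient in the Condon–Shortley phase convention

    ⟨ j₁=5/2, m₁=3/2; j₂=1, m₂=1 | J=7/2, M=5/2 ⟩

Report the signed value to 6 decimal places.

+√(5/7) = +0.845154

√[8·0!5!2!/8! · 4!1!2!0!6!1!] = √(11520/7)
  +(−1)^0/∏(0,0,1,2,4,0)! = 1/48  (running 1/48)
⟨..|..⟩ = √(11520/7)·(1/48) = +0.845154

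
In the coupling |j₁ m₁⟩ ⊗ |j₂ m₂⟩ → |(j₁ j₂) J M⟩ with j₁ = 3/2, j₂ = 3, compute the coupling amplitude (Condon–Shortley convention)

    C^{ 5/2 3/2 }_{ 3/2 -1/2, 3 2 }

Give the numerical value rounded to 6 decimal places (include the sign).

+√(1/14) = +0.267261

√[6·2!1!4!/8! · 1!2!5!1!4!1!] = √(288/7)
  +(−1)^1/∏(1,1,1,4,0,0)! = -1/24  (running -1/24)
  +(−1)^2/∏(2,0,0,3,1,1)! = 1/12  (running 1/24)
⟨..|..⟩ = √(288/7)·(1/24) = +0.267261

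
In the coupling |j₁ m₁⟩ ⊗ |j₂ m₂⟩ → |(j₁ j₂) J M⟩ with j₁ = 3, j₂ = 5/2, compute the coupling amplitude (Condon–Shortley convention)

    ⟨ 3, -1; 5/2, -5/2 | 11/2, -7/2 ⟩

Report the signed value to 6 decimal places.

+0.522233

triangle: 0!×6!×5!/12! = 86400/479001600
(j±m)!: 2!×4!×0!×5!×2!×9! = 4180377600
prefactor² = (2J+1)×Δ×N² = 99532800/11
  k=0: +1/(0!×0!×4!×0!×2!×5!) = 1/5760
Σ = 1/5760  ⇒  CG² = 99532800/11×1/5760² = 3/11
CG = +√(3/11) = +0.522233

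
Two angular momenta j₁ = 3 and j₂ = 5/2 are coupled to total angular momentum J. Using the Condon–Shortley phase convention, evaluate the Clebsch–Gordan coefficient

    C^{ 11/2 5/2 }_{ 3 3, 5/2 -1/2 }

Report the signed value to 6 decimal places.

+√(2/33) ≈ +0.246183

√[12·0!6!5!/12! · 6!0!2!3!8!3!] = √(49766400/11)
  +(−1)^0/∏(0,0,0,2,6,3)! = 1/8640  (running 1/8640)
⟨..|..⟩ = √(49766400/11)·(1/8640) = +0.246183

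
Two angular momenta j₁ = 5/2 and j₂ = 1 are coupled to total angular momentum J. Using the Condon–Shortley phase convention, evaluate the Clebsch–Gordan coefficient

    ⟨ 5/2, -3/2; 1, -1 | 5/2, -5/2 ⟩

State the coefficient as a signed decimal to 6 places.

j₁+j₂−J=1  J+j₁−j₂=4  J−j₁+j₂=1  j₁+j₂+J+1=7
(j₁±m₁, j₂±m₂, J±M) = (1,4,0,2,0,5)
P² = 1152/7
sum k=0..0:
  [0] +1/24 = 1/24
S = 1/24
C² = P²·S² = 2/7 ; C = +0.534522

+√(2/7) ≈ +0.534522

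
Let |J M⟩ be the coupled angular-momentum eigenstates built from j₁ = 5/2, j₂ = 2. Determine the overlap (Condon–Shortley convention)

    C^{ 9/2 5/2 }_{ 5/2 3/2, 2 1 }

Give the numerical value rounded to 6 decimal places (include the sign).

+√(5/9) ≈ +0.745356

j₁+j₂−J=0  J+j₁−j₂=5  J−j₁+j₂=4  j₁+j₂+J+1=10
(j₁±m₁, j₂±m₂, J±M) = (4,1,3,1,7,2)
P² = 11520
sum k=0..0:
  [0] +1/144 = 1/144
S = 1/144
C² = P²·S² = 5/9 ; C = +0.745356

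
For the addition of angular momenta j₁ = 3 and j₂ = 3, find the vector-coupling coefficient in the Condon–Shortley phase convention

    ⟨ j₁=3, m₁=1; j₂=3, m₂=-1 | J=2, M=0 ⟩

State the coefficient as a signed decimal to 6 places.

j₁+j₂−J=4  J+j₁−j₂=2  J−j₁+j₂=2  j₁+j₂+J+1=9
(j₁±m₁, j₂±m₂, J±M) = (4,2,2,4,2,2)
P² = 256/21
sum k=0..2:
  [0] +1/96 = 1/96
  [1] −1/6 = -1/6
  [2] +1/16 = 1/16
S = -3/32
C² = P²·S² = 3/28 ; C = -0.327327

−√(3/28) = -0.327327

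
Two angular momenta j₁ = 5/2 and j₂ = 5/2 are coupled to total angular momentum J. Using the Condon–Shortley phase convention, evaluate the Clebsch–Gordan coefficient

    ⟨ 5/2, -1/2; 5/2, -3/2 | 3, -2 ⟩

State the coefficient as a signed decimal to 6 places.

√[7·2!3!3!/9! · 2!3!1!4!1!5!] = √(48)
  +(−1)^0/∏(0,2,3,1,0,2)! = 1/24  (running 1/24)
  +(−1)^1/∏(1,1,2,0,1,3)! = -1/12  (running -1/24)
⟨..|..⟩ = √(48)·(-1/24) = -0.288675

−√(1/12) = -0.288675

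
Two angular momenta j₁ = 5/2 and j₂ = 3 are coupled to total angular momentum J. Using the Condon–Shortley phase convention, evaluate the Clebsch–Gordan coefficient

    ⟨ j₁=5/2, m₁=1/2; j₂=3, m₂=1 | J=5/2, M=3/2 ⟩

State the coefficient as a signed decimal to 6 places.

+√(1/35) ≈ +0.169031

j₁+j₂−J=3  J+j₁−j₂=2  J−j₁+j₂=3  j₁+j₂+J+1=9
(j₁±m₁, j₂±m₂, J±M) = (3,2,4,2,4,1)
P² = 576/35
sum k=1..2:
  [1] −1/12 = -1/12
  [2] +1/8 = 1/8
S = 1/24
C² = P²·S² = 1/35 ; C = +0.169031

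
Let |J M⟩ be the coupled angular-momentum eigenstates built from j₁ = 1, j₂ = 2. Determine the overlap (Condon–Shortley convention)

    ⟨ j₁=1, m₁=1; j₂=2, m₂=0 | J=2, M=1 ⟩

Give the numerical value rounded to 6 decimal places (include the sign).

√[5·1!1!3!/6! · 2!0!2!2!3!1!] = √(2)
  +(−1)^0/∏(0,1,0,2,1,1)! = 1/2  (running 1/2)
⟨..|..⟩ = √(2)·(1/2) = +0.707107

+0.707107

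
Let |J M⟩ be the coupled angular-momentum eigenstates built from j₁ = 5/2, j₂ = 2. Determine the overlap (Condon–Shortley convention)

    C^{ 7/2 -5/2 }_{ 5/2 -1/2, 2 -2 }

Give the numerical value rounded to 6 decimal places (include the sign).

triangle: 1!*4!*3!/9! = 144/362880
(j±m)!: 2!*3!*0!*4!*1!*6! = 207360
prefactor² = (2J+1)*Δ*N² = 4608/7
  k=0: +1/(0!*1!*3!*0!*1!*3!) = 1/36
Σ = 1/36  ⇒  CG² = 4608/7*1/36² = 32/63
CG = +√(32/63) = +0.712697

+0.712697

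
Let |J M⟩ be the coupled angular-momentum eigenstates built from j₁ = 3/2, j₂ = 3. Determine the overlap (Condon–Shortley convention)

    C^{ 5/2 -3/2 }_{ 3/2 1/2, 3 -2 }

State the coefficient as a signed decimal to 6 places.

triangle: 2!×1!×4!/8! = 48/40320
(j±m)!: 2!×1!×1!×5!×1!×4! = 5760
prefactor² = (2J+1)×Δ×N² = 288/7
  k=0: +1/(0!×2!×1!×1!×0!×3!) = 1/12
  k=1: −1/(1!×1!×0!×0!×1!×4!) = -1/24
Σ = 1/24  ⇒  CG² = 288/7×1/24² = 1/14
CG = +√(1/14) = +0.267261

+√(1/14) ≈ +0.267261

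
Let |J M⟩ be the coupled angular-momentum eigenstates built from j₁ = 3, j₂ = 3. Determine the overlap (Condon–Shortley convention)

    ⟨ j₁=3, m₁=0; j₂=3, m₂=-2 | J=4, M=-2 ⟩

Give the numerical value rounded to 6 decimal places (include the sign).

+0.139573  (= +√(3/154))

√[9·2!4!4!/11! · 3!3!1!5!2!6!] = √(124416/77)
  +(−1)^0/∏(0,2,3,1,1,3)! = 1/72  (running 1/72)
  +(−1)^1/∏(1,1,2,0,2,4)! = -1/96  (running 1/288)
⟨..|..⟩ = √(124416/77)·(1/288) = +0.139573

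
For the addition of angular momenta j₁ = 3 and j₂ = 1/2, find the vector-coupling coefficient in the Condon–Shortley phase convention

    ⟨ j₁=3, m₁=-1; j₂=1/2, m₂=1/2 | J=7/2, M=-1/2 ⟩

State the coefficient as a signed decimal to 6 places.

+√(3/7) = +0.654654

√[8·0!6!1!/8! · 2!4!1!0!3!4!] = √(6912/7)
  +(−1)^0/∏(0,0,4,1,2,0)! = 1/48  (running 1/48)
⟨..|..⟩ = √(6912/7)·(1/48) = +0.654654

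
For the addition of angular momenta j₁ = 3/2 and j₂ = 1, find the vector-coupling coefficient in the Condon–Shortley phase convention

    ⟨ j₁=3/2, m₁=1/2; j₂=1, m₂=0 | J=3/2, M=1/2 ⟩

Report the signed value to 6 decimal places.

+0.258199

j₁+j₂−J=1  J+j₁−j₂=2  J−j₁+j₂=1  j₁+j₂+J+1=5
(j₁±m₁, j₂±m₂, J±M) = (2,1,1,1,2,1)
P² = 4/15
sum k=0..1:
  [0] +1/1 = 1
  [1] −1/2 = -1/2
S = 1/2
C² = P²·S² = 1/15 ; C = +0.258199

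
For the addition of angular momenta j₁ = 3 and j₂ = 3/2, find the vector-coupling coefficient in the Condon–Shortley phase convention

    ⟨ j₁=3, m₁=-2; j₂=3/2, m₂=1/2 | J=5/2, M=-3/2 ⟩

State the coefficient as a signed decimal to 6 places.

+√(1/14) = +0.267261

j₁+j₂−J=2  J+j₁−j₂=4  J−j₁+j₂=1  j₁+j₂+J+1=8
(j₁±m₁, j₂±m₂, J±M) = (1,5,2,1,1,4)
P² = 288/7
sum k=1..2:
  [1] −1/24 = -1/24
  [2] +1/12 = 1/12
S = 1/24
C² = P²·S² = 1/14 ; C = +0.267261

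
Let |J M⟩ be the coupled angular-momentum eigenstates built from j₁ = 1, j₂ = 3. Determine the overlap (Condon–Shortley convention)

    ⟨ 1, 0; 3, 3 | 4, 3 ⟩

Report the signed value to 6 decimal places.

+0.500000  (= +√(1/4))

triangle: 0!×2!×6!/9! = 1440/362880
(j±m)!: 1!×1!×6!×0!×7!×1! = 3628800
prefactor² = (2J+1)×Δ×N² = 129600
  k=0: +1/(0!×0!×1!×6!×1!×0!) = 1/720
Σ = 1/720  ⇒  CG² = 129600×1/720² = 1/4
CG = +√(1/4) = +0.500000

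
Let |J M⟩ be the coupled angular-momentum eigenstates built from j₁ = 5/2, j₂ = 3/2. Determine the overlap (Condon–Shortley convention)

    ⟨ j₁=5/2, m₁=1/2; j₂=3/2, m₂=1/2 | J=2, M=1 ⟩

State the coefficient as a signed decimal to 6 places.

-0.545545  (= −√(25/84))

j₁+j₂−J=2  J+j₁−j₂=3  J−j₁+j₂=1  j₁+j₂+J+1=7
(j₁±m₁, j₂±m₂, J±M) = (3,2,2,1,3,1)
P² = 12/7
sum k=1..2:
  [1] −1/2 = -1/2
  [2] +1/12 = 1/12
S = -5/12
C² = P²·S² = 25/84 ; C = -0.545545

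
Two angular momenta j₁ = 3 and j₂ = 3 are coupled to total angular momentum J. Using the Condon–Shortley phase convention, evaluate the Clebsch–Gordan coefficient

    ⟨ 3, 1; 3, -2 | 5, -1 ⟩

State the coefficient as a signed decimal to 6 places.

triangle: 1!*5!*5!/12! = 14400/479001600
(j±m)!: 4!*2!*1!*5!*4!*6! = 99532800
prefactor² = (2J+1)*Δ*N² = 230400/7
  k=0: +1/(0!*1!*2!*1!*3!*4!) = 1/288
  k=1: −1/(1!*0!*1!*0!*4!*5!) = -1/2880
Σ = 1/320  ⇒  CG² = 230400/7*1/320² = 9/28
CG = +√(9/28) = +0.566947

+0.566947  (= +√(9/28))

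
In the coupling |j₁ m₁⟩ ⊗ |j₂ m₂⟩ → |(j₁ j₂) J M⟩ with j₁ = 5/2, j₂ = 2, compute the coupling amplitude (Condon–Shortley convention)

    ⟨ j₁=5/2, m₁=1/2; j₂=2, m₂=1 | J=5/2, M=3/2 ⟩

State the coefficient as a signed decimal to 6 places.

−√(6/35) = -0.414039

j₁+j₂−J=2  J+j₁−j₂=3  J−j₁+j₂=2  j₁+j₂+J+1=8
(j₁±m₁, j₂±m₂, J±M) = (3,2,3,1,4,1)
P² = 216/35
sum k=1..2:
  [1] −1/4 = -1/4
  [2] +1/12 = 1/12
S = -1/6
C² = P²·S² = 6/35 ; C = -0.414039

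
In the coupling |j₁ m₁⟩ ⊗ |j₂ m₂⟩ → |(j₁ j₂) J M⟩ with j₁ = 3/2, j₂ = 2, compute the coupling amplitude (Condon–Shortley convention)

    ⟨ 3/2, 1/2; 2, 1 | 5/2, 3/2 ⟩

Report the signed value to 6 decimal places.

−√(1/35) = -0.169031

j₁+j₂−J=1  J+j₁−j₂=2  J−j₁+j₂=3  j₁+j₂+J+1=7
(j₁±m₁, j₂±m₂, J±M) = (2,1,3,1,4,1)
P² = 144/35
sum k=0..1:
  [0] +1/6 = 1/6
  [1] −1/4 = -1/4
S = -1/12
C² = P²·S² = 1/35 ; C = -0.169031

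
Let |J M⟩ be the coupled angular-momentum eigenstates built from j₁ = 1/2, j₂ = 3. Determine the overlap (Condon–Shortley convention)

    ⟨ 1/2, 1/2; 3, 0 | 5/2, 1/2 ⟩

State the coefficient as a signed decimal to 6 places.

√[6·1!0!5!/7! · 1!0!3!3!3!2!] = √(432/7)
  +(−1)^0/∏(0,1,0,3,0,2)! = 1/12  (running 1/12)
⟨..|..⟩ = √(432/7)·(1/12) = +0.654654

+0.654654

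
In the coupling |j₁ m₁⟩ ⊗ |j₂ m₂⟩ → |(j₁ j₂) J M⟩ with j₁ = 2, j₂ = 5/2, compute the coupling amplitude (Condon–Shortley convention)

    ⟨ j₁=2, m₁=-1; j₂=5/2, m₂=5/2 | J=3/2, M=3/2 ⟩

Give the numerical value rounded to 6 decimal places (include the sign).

j₁+j₂−J=3  J+j₁−j₂=1  J−j₁+j₂=2  j₁+j₂+J+1=7
(j₁±m₁, j₂±m₂, J±M) = (1,3,5,0,3,0)
P² = 288/7
sum k=3..3:
  [3] −1/12 = -1/12
S = -1/12
C² = P²·S² = 2/7 ; C = -0.534522

−√(2/7) = -0.534522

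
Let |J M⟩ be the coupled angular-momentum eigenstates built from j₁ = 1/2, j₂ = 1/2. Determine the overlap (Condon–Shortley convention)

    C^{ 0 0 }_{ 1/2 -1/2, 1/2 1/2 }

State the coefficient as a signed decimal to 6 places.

j₁+j₂−J=1  J+j₁−j₂=0  J−j₁+j₂=0  j₁+j₂+J+1=2
(j₁±m₁, j₂±m₂, J±M) = (0,1,1,0,0,0)
P² = 1/2
sum k=1..1:
  [1] −1/1 = -1
S = -1
C² = P²·S² = 1/2 ; C = -0.707107

−√(1/2) = -0.707107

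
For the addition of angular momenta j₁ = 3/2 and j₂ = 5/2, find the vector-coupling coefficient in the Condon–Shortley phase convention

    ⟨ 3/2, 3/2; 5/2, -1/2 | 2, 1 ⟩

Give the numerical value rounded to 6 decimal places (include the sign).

j₁+j₂−J=2  J+j₁−j₂=1  J−j₁+j₂=3  j₁+j₂+J+1=7
(j₁±m₁, j₂±m₂, J±M) = (3,0,2,3,3,1)
P² = 36/7
sum k=0..0:
  [0] +1/4 = 1/4
S = 1/4
C² = P²·S² = 9/28 ; C = +0.566947

+√(9/28) = +0.566947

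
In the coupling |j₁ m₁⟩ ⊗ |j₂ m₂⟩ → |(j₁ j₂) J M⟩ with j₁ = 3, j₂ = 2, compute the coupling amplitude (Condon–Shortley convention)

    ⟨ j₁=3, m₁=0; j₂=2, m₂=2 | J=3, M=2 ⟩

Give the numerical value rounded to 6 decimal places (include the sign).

+√(1/3) ≈ +0.577350

√[7·2!4!2!/9! · 3!3!4!0!5!1!] = √(192)
  +(−1)^2/∏(2,0,1,2,3,0)! = 1/24  (running 1/24)
⟨..|..⟩ = √(192)·(1/24) = +0.577350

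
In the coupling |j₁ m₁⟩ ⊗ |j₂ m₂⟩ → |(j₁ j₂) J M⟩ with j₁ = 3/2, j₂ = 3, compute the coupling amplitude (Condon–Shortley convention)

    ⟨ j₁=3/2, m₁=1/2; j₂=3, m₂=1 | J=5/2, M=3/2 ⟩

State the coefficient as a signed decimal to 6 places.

j₁+j₂−J=2  J+j₁−j₂=1  J−j₁+j₂=4  j₁+j₂+J+1=8
(j₁±m₁, j₂±m₂, J±M) = (2,1,4,2,4,1)
P² = 576/35
sum k=0..1:
  [0] +1/48 = 1/48
  [1] −1/6 = -1/6
S = -7/48
C² = P²·S² = 7/20 ; C = -0.591608

-0.591608  (= −√(7/20))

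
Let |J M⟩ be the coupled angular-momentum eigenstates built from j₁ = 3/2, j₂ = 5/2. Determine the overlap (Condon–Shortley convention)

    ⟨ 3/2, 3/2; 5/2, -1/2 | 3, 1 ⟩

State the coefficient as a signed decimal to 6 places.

triangle: 1!×2!×4!/8! = 48/40320
(j±m)!: 3!×0!×2!×3!×4!×2! = 3456
prefactor² = (2J+1)×Δ×N² = 144/5
  k=0: +1/(0!×1!×0!×2!×2!×2!) = 1/8
Σ = 1/8  ⇒  CG² = 144/5×1/8² = 9/20
CG = +√(9/20) = +0.670820

+0.670820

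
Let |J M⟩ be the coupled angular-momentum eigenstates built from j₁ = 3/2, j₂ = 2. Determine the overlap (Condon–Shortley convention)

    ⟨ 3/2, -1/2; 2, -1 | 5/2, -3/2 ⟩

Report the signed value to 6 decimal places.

+√(1/35) = +0.169031

triangle: 1!×2!×3!/7! = 12/5040
(j±m)!: 1!×2!×1!×3!×1!×4! = 288
prefactor² = (2J+1)×Δ×N² = 144/35
  k=0: +1/(0!×1!×2!×1!×0!×2!) = 1/4
  k=1: −1/(1!×0!×1!×0!×1!×3!) = -1/6
Σ = 1/12  ⇒  CG² = 144/35×1/12² = 1/35
CG = +√(1/35) = +0.169031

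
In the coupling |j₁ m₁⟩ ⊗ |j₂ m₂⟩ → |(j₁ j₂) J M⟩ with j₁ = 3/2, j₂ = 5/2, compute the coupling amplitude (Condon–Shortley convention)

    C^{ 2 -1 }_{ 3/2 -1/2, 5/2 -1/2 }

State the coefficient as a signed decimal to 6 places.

−√(25/84) ≈ -0.545545

√[5·2!1!3!/7! · 1!2!2!3!1!3!] = √(12/7)
  +(−1)^1/∏(1,1,1,1,0,2)! = -1/2  (running -1/2)
  +(−1)^2/∏(2,0,0,0,1,3)! = 1/12  (running -5/12)
⟨..|..⟩ = √(12/7)·(-5/12) = -0.545545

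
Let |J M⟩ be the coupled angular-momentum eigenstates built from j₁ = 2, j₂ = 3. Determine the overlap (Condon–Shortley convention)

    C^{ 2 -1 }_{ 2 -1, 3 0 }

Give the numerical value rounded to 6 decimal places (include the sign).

j₁+j₂−J=3  J+j₁−j₂=1  J−j₁+j₂=3  j₁+j₂+J+1=8
(j₁±m₁, j₂±m₂, J±M) = (1,3,3,3,1,3)
P² = 81/14
sum k=2..3:
  [2] +1/4 = 1/4
  [3] −1/36 = -1/36
S = 2/9
C² = P²·S² = 2/7 ; C = +0.534522

+0.534522  (= +√(2/7))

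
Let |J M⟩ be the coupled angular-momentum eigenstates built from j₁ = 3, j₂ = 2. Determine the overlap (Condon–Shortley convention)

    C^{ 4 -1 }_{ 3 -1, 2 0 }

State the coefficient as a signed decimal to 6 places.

-0.327327  (= −√(3/28))

triangle: 1!×5!×3!/10! = 720/3628800
(j±m)!: 2!×4!×2!×2!×3!×5! = 138240
prefactor² = (2J+1)×Δ×N² = 1728/7
  k=0: +1/(0!×1!×4!×2!×1!×1!) = 1/48
  k=1: −1/(1!×0!×3!×1!×2!×2!) = -1/24
Σ = -1/48  ⇒  CG² = 1728/7×(-1/48)² = 3/28
CG = −√(3/28) = -0.327327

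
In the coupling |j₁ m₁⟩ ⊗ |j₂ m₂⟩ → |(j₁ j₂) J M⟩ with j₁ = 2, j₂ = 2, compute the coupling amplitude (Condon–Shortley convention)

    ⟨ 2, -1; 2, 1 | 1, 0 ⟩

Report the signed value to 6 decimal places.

j₁+j₂−J=3  J+j₁−j₂=1  J−j₁+j₂=1  j₁+j₂+J+1=6
(j₁±m₁, j₂±m₂, J±M) = (1,3,3,1,1,1)
P² = 9/10
sum k=2..3:
  [2] +1/2 = 1/2
  [3] −1/6 = -1/6
S = 1/3
C² = P²·S² = 1/10 ; C = +0.316228

+0.316228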